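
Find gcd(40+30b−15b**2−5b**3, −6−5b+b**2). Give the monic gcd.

1+b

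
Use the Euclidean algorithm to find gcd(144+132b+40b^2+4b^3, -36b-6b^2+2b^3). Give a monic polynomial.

Euclidean algorithm in ℚ[b]:
  4b^3+40b^2+132b+144 = (2)(2b^3-6b^2-36b) + (52b^2+204b+144)
  2b^3-6b^2-36b = ((1/26)b-45/169)(52b^2+204b+144) + ((2160/169)b+6480/169)
  52b^2+204b+144 = ((2197/540)b+169/45)((2160/169)b+6480/169) + (0)
Last nonzero remainder: (2160/169)b+6480/169. Dividing through by 2160/169 gives the monic gcd b+3.

3+b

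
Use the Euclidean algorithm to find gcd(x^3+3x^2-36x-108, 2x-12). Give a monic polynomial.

Repeated division with remainder:
  x^3+3x^2-36x-108 = ((1/2)x^2+(9/2)x+9)(2x-12) + (0)
Last nonzero remainder: 2x-12. Dividing through by 2 gives the monic gcd x-6.

x-6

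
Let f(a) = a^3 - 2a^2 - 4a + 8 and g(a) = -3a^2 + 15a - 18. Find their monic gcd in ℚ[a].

Apply the Euclidean algorithm:
  a^3 - 2a^2 - 4a + 8 = (-(1/3)a - 1)(-3a^2 + 15a - 18) + (5a - 10)
  -3a^2 + 15a - 18 = (-(3/5)a + 9/5)(5a - 10) + (0)
Last nonzero remainder: 5a - 10. Dividing through by 5 gives the monic gcd a - 2.

a - 2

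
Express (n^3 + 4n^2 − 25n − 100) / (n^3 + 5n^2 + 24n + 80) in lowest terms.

(n^2 − 25)/(n^2 + n + 20)

Repeated division with remainder:
  n^3 + 4n^2 − 25n − 100 = (n^3 + 5n^2 + 24n + 80) + (−n^2 − 49n − 180)
  n^3 + 5n^2 + 24n + 80 = (−n + 44)(−n^2 − 49n − 180) + (2000n + 8000)
  −n^2 − 49n − 180 = (−(1/2000)n − 9/400)(2000n + 8000) + (0)
Last nonzero remainder: 2000n + 8000. Dividing through by 2000 gives the monic gcd n + 4.
Cancel n + 4 from numerator and denominator to get the reduced form.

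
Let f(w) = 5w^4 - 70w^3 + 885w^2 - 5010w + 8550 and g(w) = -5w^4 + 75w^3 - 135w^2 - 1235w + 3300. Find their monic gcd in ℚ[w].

w^2 - 8w + 15

Repeated division with remainder:
  5w^4 - 70w^3 + 885w^2 - 5010w + 8550 = (-1)(-5w^4 + 75w^3 - 135w^2 - 1235w + 3300) + (5w^3 + 750w^2 - 6245w + 11850)
  -5w^4 + 75w^3 - 135w^2 - 1235w + 3300 = (-w + 165)(5w^3 + 750w^2 - 6245w + 11850) + (-130130w^2 + 1041040w - 1951950)
  5w^3 + 750w^2 - 6245w + 11850 = (-(1/26026)w - 79/13013)(-130130w^2 + 1041040w - 1951950) + (0)
Last nonzero remainder: -130130w^2 + 1041040w - 1951950. Dividing through by -130130 gives the monic gcd w^2 - 8w + 15.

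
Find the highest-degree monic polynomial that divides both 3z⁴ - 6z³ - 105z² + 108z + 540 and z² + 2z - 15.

z² + 2z - 15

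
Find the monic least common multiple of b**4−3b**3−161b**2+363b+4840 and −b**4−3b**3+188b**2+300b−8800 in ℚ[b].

Repeated division with remainder:
  b**4−3b**3−161b**2+363b+4840 = (−1)(−b**4−3b**3+188b**2+300b−8800) + (−6b**3+27b**2+663b−3960)
  −b**4−3b**3+188b**2+300b−8800 = ((1/6)b+5/4)(−6b**3+27b**2+663b−3960) + ((175/4)b**2+(525/4)b−3850)
  −6b**3+27b**2+663b−3960 = (−(24/175)b+36/35)((175/4)b**2+(525/4)b−3850) + (0)
Last nonzero remainder: (175/4)b**2+(525/4)b−3850. Dividing through by 175/4 gives the monic gcd b**2+3b−88.
Then lcm(f, g) = f·g / gcd(f, g); expanding and making the result monic gives the answer.

b**6−3b**5−261b**4+663b**3+20940b**2−36300b−484000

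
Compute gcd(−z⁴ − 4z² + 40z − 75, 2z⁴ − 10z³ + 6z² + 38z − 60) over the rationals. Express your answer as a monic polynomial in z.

z² − 4z + 5

Apply the Euclidean algorithm:
  −z⁴ − 4z² + 40z − 75 = (−1/2)(2z⁴ − 10z³ + 6z² + 38z − 60) + (−5z³ − z² + 59z − 105)
  2z⁴ − 10z³ + 6z² + 38z − 60 = (−(2/5)z + 52/25)(−5z³ − z² + 59z − 105) + ((792/25)z² − (3168/25)z + 792/5)
  −5z³ − z² + 59z − 105 = (−(125/792)z − 175/264)((792/25)z² − (3168/25)z + 792/5) + (0)
Last nonzero remainder: (792/25)z² − (3168/25)z + 792/5. Dividing through by 792/25 gives the monic gcd z² − 4z + 5.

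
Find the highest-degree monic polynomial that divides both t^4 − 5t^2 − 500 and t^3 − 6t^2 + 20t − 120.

t^2 + 20

Apply the Euclidean algorithm:
  t^4 − 5t^2 − 500 = (t + 6)(t^3 − 6t^2 + 20t − 120) + (11t^2 + 220)
  t^3 − 6t^2 + 20t − 120 = ((1/11)t − 6/11)(11t^2 + 220) + (0)
Last nonzero remainder: 11t^2 + 220. Dividing through by 11 gives the monic gcd t^2 + 20.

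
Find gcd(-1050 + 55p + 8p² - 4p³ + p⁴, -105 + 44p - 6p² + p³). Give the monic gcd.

Apply the Euclidean algorithm:
  p⁴ - 4p³ + 8p² + 55p - 1050 = (p + 2)(p³ - 6p² + 44p - 105) + (-24p² + 72p - 840)
  p³ - 6p² + 44p - 105 = (-(1/24)p + 1/8)(-24p² + 72p - 840) + (0)
Last nonzero remainder: -24p² + 72p - 840. Dividing through by -24 gives the monic gcd p² - 3p + 35.

35 - 3p + p²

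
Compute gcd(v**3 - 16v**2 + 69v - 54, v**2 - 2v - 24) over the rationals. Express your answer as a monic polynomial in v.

Repeated division with remainder:
  v**3 - 16v**2 + 69v - 54 = (v - 14)(v**2 - 2v - 24) + (65v - 390)
  v**2 - 2v - 24 = ((1/65)v + 4/65)(65v - 390) + (0)
Last nonzero remainder: 65v - 390. Dividing through by 65 gives the monic gcd v - 6.

v - 6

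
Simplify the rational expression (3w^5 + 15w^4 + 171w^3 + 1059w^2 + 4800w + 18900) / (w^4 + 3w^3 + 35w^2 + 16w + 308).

Euclidean algorithm in ℚ[w]:
  3w^5 + 15w^4 + 171w^3 + 1059w^2 + 4800w + 18900 = (3w + 6)(w^4 + 3w^3 + 35w^2 + 16w + 308) + (48w^3 + 801w^2 + 3780w + 17052)
  w^4 + 3w^3 + 35w^2 + 16w + 308 = ((1/48)w - 73/256)(48w^3 + 801w^2 + 3780w + 17052) + ((47273/256)w^2 + (47273/64)w + 330911/64)
  48w^3 + 801w^2 + 3780w + 17052 = ((12288/47273)w + 155904/47273)((47273/256)w^2 + (47273/64)w + 330911/64) + (0)
Last nonzero remainder: (47273/256)w^2 + (47273/64)w + 330911/64. Dividing through by 47273/256 gives the monic gcd w^2 + 4w + 28.
Cancel w^2 + 4w + 28 from numerator and denominator to get the reduced form.

(3w^3 + 3w^2 + 75w + 675)/(w^2 - w + 11)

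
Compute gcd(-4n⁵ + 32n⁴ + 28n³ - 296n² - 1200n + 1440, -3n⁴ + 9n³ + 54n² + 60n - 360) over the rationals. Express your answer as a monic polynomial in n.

n³ - n² - 20n - 60

By polynomial division,
  -4n⁵ + 32n⁴ + 28n³ - 296n² - 1200n + 1440 = ((4/3)n - 20/3)(-3n⁴ + 9n³ + 54n² + 60n - 360) + (16n³ - 16n² - 320n - 960)
  -3n⁴ + 9n³ + 54n² + 60n - 360 = (-(3/16)n + 3/8)(16n³ - 16n² - 320n - 960) + (0)
Last nonzero remainder: 16n³ - 16n² - 320n - 960. Dividing through by 16 gives the monic gcd n³ - n² - 20n - 60.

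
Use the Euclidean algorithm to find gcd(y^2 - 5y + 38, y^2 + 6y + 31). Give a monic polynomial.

Euclidean algorithm in ℚ[y]:
  y^2 - 5y + 38 = (y^2 + 6y + 31) + (-11y + 7)
  y^2 + 6y + 31 = (-(1/11)y - 73/121)(-11y + 7) + (4262/121)
  -11y + 7 = (-(1331/4262)y + 847/4262)(4262/121) + (0)
The last nonzero remainder is the constant 4262/121, so the polynomials are coprime and gcd = 1.

1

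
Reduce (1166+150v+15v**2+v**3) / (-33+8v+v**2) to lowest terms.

Repeated division with remainder:
  v**3+15v**2+150v+1166 = (v+7)(v**2+8v-33) + (127v+1397)
  v**2+8v-33 = ((1/127)v-3/127)(127v+1397) + (0)
Last nonzero remainder: 127v+1397. Dividing through by 127 gives the monic gcd v+11.
Cancel v+11 from numerator and denominator to get the reduced form.

(106+4v+v**2)/(-3+v)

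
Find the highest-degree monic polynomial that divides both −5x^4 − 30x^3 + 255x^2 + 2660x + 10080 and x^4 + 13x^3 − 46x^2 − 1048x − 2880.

x^2 − x − 72

Apply the Euclidean algorithm:
  −5x^4 − 30x^3 + 255x^2 + 2660x + 10080 = (−5)(x^4 + 13x^3 − 46x^2 − 1048x − 2880) + (35x^3 + 25x^2 − 2580x − 4320)
  x^4 + 13x^3 − 46x^2 − 1048x − 2880 = ((1/35)x + 86/245)(35x^3 + 25x^2 − 2580x − 4320) + ((928/49)x^2 − (928/49)x − 66816/49)
  35x^3 + 25x^2 − 2580x − 4320 = ((1715/928)x + 735/232)((928/49)x^2 − (928/49)x − 66816/49) + (0)
Last nonzero remainder: (928/49)x^2 − (928/49)x − 66816/49. Dividing through by 928/49 gives the monic gcd x^2 − x − 72.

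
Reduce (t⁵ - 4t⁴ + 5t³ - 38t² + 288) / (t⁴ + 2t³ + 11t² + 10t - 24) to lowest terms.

By polynomial division,
  t⁵ - 4t⁴ + 5t³ - 38t² + 288 = (t - 6)(t⁴ + 2t³ + 11t² + 10t - 24) + (6t³ + 18t² + 84t + 144)
  t⁴ + 2t³ + 11t² + 10t - 24 = ((1/6)t - 1/6)(6t³ + 18t² + 84t + 144) + (0)
Last nonzero remainder: 6t³ + 18t² + 84t + 144. Dividing through by 6 gives the monic gcd t³ + 3t² + 14t + 24.
Cancel t³ + 3t² + 14t + 24 from numerator and denominator to get the reduced form.

(t² - 7t + 12)/(t - 1)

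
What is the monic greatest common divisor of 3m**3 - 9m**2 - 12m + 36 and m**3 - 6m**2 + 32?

m + 2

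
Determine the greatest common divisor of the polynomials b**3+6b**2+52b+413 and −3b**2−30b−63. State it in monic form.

Repeated division with remainder:
  b**3+6b**2+52b+413 = (−(1/3)b+4/3)(−3b**2−30b−63) + (71b+497)
  −3b**2−30b−63 = (−(3/71)b−9/71)(71b+497) + (0)
Last nonzero remainder: 71b+497. Dividing through by 71 gives the monic gcd b+7.

b+7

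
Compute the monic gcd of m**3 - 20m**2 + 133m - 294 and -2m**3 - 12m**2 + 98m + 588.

m - 7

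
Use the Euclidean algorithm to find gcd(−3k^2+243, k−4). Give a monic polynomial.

Apply the Euclidean algorithm:
  −3k^2+243 = (−3k−12)(k−4) + (195)
  k−4 = ((1/195)k−4/195)(195) + (0)
The last nonzero remainder is the constant 195, so the polynomials are coprime and gcd = 1.

1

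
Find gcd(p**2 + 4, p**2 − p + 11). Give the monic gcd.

By polynomial division,
  p**2 + 4 = (p**2 − p + 11) + (p − 7)
  p**2 − p + 11 = (p + 6)(p − 7) + (53)
  p − 7 = ((1/53)p − 7/53)(53) + (0)
The last nonzero remainder is the constant 53, so the polynomials are coprime and gcd = 1.

1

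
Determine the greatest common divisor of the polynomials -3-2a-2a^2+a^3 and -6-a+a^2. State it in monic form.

-3+a

By polynomial division,
  a^3-2a^2-2a-3 = (a-1)(a^2-a-6) + (3a-9)
  a^2-a-6 = ((1/3)a+2/3)(3a-9) + (0)
Last nonzero remainder: 3a-9. Dividing through by 3 gives the monic gcd a-3.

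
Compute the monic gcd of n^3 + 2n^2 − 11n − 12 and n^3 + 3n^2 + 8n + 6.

n + 1

Repeated division with remainder:
  n^3 + 2n^2 − 11n − 12 = (n^3 + 3n^2 + 8n + 6) + (−n^2 − 19n − 18)
  n^3 + 3n^2 + 8n + 6 = (−n + 16)(−n^2 − 19n − 18) + (294n + 294)
  −n^2 − 19n − 18 = (−(1/294)n − 3/49)(294n + 294) + (0)
Last nonzero remainder: 294n + 294. Dividing through by 294 gives the monic gcd n + 1.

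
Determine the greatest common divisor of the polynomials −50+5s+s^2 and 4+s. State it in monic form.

1

Apply the Euclidean algorithm:
  s^2+5s−50 = (s+1)(s+4) + (−54)
  s+4 = (−(1/54)s−2/27)(−54) + (0)
The last nonzero remainder is the constant −54, so the polynomials are coprime and gcd = 1.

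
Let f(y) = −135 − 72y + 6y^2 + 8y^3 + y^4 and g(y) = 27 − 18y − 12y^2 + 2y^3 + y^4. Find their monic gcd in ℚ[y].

By polynomial division,
  y^4 + 8y^3 + 6y^2 − 72y − 135 = (y^4 + 2y^3 − 12y^2 − 18y + 27) + (6y^3 + 18y^2 − 54y − 162)
  y^4 + 2y^3 − 12y^2 − 18y + 27 = ((1/6)y − 1/6)(6y^3 + 18y^2 − 54y − 162) + (0)
Last nonzero remainder: 6y^3 + 18y^2 − 54y − 162. Dividing through by 6 gives the monic gcd y^3 + 3y^2 − 9y − 27.

−27 − 9y + 3y^2 + y^3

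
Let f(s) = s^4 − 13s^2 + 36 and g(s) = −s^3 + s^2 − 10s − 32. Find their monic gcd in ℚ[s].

Euclidean algorithm in ℚ[s]:
  s^4 − 13s^2 + 36 = (−s − 1)(−s^3 + s^2 − 10s − 32) + (−22s^2 − 42s + 4)
  −s^3 + s^2 − 10s − 32 = ((1/22)s − 16/121)(−22s^2 − 42s + 4) + (−(1904/121)s − 3808/121)
  −22s^2 − 42s + 4 = ((1331/952)s − 121/952)(−(1904/121)s − 3808/121) + (0)
Last nonzero remainder: −(1904/121)s − 3808/121. Dividing through by −1904/121 gives the monic gcd s + 2.

s + 2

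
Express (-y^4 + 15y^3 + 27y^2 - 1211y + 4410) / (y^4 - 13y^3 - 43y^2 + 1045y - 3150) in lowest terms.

(-y + 7)/(y - 5)

By polynomial division,
  -y^4 + 15y^3 + 27y^2 - 1211y + 4410 = (-1)(y^4 - 13y^3 - 43y^2 + 1045y - 3150) + (2y^3 - 16y^2 - 166y + 1260)
  y^4 - 13y^3 - 43y^2 + 1045y - 3150 = ((1/2)y - 5/2)(2y^3 - 16y^2 - 166y + 1260) + (0)
Last nonzero remainder: 2y^3 - 16y^2 - 166y + 1260. Dividing through by 2 gives the monic gcd y^3 - 8y^2 - 83y + 630.
Cancel y^3 - 8y^2 - 83y + 630 from numerator and denominator to get the reduced form.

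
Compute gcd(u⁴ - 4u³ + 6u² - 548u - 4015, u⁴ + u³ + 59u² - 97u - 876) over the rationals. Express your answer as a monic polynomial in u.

By polynomial division,
  u⁴ - 4u³ + 6u² - 548u - 4015 = (u⁴ + u³ + 59u² - 97u - 876) + (-5u³ - 53u² - 451u - 3139)
  u⁴ + u³ + 59u² - 97u - 876 = (-(1/5)u + 48/25)(-5u³ - 53u² - 451u - 3139) + ((1764/25)u² + (3528/25)u + 128772/25)
  -5u³ - 53u² - 451u - 3139 = (-(125/1764)u - 1075/1764)((1764/25)u² + (3528/25)u + 128772/25) + (0)
Last nonzero remainder: (1764/25)u² + (3528/25)u + 128772/25. Dividing through by 1764/25 gives the monic gcd u² + 2u + 73.

u² + 2u + 73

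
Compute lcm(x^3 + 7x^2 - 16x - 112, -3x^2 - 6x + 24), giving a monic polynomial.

x^4 + 5x^3 - 30x^2 - 80x + 224

By polynomial division,
  x^3 + 7x^2 - 16x - 112 = (-(1/3)x - 5/3)(-3x^2 - 6x + 24) + (-18x - 72)
  -3x^2 - 6x + 24 = ((1/6)x - 1/3)(-18x - 72) + (0)
Last nonzero remainder: -18x - 72. Dividing through by -18 gives the monic gcd x + 4.
Then lcm(f, g) = f·g / gcd(f, g); expanding and making the result monic gives the answer.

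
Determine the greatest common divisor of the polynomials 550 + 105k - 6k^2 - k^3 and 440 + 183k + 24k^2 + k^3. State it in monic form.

55 + 16k + k^2

By polynomial division,
  -k^3 - 6k^2 + 105k + 550 = (-1)(k^3 + 24k^2 + 183k + 440) + (18k^2 + 288k + 990)
  k^3 + 24k^2 + 183k + 440 = ((1/18)k + 4/9)(18k^2 + 288k + 990) + (0)
Last nonzero remainder: 18k^2 + 288k + 990. Dividing through by 18 gives the monic gcd k^2 + 16k + 55.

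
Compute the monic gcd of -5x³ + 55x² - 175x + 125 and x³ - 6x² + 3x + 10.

By polynomial division,
  -5x³ + 55x² - 175x + 125 = (-5)(x³ - 6x² + 3x + 10) + (25x² - 160x + 175)
  x³ - 6x² + 3x + 10 = ((1/25)x + 2/125)(25x² - 160x + 175) + (-(36/25)x + 36/5)
  25x² - 160x + 175 = (-(625/36)x + 875/36)(-(36/25)x + 36/5) + (0)
Last nonzero remainder: -(36/25)x + 36/5. Dividing through by -36/25 gives the monic gcd x - 5.

x - 5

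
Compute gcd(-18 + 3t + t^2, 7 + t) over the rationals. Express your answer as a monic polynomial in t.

Repeated division with remainder:
  t^2 + 3t - 18 = (t - 4)(t + 7) + (10)
  t + 7 = ((1/10)t + 7/10)(10) + (0)
The last nonzero remainder is the constant 10, so the polynomials are coprime and gcd = 1.

1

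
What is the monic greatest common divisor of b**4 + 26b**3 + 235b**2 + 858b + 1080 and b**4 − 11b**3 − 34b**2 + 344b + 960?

b**2 + 7b + 12

By polynomial division,
  b**4 + 26b**3 + 235b**2 + 858b + 1080 = (b**4 − 11b**3 − 34b**2 + 344b + 960) + (37b**3 + 269b**2 + 514b + 120)
  b**4 − 11b**3 − 34b**2 + 344b + 960 = ((1/37)b − 676/1369)(37b**3 + 269b**2 + 514b + 120) + ((116280/1369)b**2 + (813960/1369)b + 1395360/1369)
  37b**3 + 269b**2 + 514b + 120 = ((50653/116280)b + 1369/11628)((116280/1369)b**2 + (813960/1369)b + 1395360/1369) + (0)
Last nonzero remainder: (116280/1369)b**2 + (813960/1369)b + 1395360/1369. Dividing through by 116280/1369 gives the monic gcd b**2 + 7b + 12.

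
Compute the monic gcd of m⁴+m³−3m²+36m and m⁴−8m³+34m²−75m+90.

Euclidean algorithm in ℚ[m]:
  m⁴+m³−3m²+36m = (m⁴−8m³+34m²−75m+90) + (9m³−37m²+111m−90)
  m⁴−8m³+34m²−75m+90 = ((1/9)m−35/81)(9m³−37m²+111m−90) + ((460/81)m²−(460/27)m+460/9)
  9m³−37m²+111m−90 = ((729/460)m−81/46)((460/81)m²−(460/27)m+460/9) + (0)
Last nonzero remainder: (460/81)m²−(460/27)m+460/9. Dividing through by 460/81 gives the monic gcd m²−3m+9.

m²−3m+9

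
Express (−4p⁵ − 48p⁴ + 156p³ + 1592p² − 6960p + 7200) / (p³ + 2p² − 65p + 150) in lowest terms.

Apply the Euclidean algorithm:
  −4p⁵ − 48p⁴ + 156p³ + 1592p² − 6960p + 7200 = (−4p² − 40p − 24)(p³ + 2p² − 65p + 150) + (−360p² − 2520p + 10800)
  p³ + 2p² − 65p + 150 = (−(1/360)p + 1/72)(−360p² − 2520p + 10800) + (0)
Last nonzero remainder: −360p² − 2520p + 10800. Dividing through by −360 gives the monic gcd p² + 7p − 30.
Cancel p² + 7p − 30 from numerator and denominator to get the reduced form.

(−4p³ − 20p² + 176p − 240)/(p − 5)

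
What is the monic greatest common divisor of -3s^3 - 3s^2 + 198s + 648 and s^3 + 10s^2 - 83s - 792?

s - 9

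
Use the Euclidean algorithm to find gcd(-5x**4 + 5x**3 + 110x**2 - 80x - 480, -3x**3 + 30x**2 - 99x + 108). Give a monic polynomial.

x**2 - 7x + 12

Euclidean algorithm in ℚ[x]:
  -5x**4 + 5x**3 + 110x**2 - 80x - 480 = ((5/3)x + 15)(-3x**3 + 30x**2 - 99x + 108) + (-175x**2 + 1225x - 2100)
  -3x**3 + 30x**2 - 99x + 108 = ((3/175)x - 9/175)(-175x**2 + 1225x - 2100) + (0)
Last nonzero remainder: -175x**2 + 1225x - 2100. Dividing through by -175 gives the monic gcd x**2 - 7x + 12.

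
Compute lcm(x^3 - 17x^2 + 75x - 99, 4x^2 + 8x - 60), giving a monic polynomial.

x^4 - 12x^3 - 10x^2 + 276x - 495

By polynomial division,
  x^3 - 17x^2 + 75x - 99 = ((1/4)x - 19/4)(4x^2 + 8x - 60) + (128x - 384)
  4x^2 + 8x - 60 = ((1/32)x + 5/32)(128x - 384) + (0)
Last nonzero remainder: 128x - 384. Dividing through by 128 gives the monic gcd x - 3.
Then lcm(f, g) = f·g / gcd(f, g); expanding and making the result monic gives the answer.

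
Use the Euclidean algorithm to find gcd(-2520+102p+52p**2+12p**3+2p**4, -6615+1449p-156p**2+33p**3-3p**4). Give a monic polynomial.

45+3p+p**2

Repeated division with remainder:
  2p**4+12p**3+52p**2+102p-2520 = (-2/3)(-3p**4+33p**3-156p**2+1449p-6615) + (34p**3-52p**2+1068p-6930)
  -3p**4+33p**3-156p**2+1449p-6615 = (-(3/34)p+483/578)(34p**3-52p**2+1068p-6930) + (-(5292/289)p**2-(15876/289)p-238140/289)
  34p**3-52p**2+1068p-6930 = (-(4913/2646)p+3179/378)(-(5292/289)p**2-(15876/289)p-238140/289) + (0)
Last nonzero remainder: -(5292/289)p**2-(15876/289)p-238140/289. Dividing through by -5292/289 gives the monic gcd p**2+3p+45.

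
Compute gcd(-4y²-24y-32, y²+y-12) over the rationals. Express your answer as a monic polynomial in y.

y+4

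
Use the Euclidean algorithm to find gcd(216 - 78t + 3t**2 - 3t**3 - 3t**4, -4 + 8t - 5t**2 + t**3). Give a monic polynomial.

-2 + t

Euclidean algorithm in ℚ[t]:
  -3t**4 - 3t**3 + 3t**2 - 78t + 216 = (-3t - 18)(t**3 - 5t**2 + 8t - 4) + (-63t**2 + 54t + 144)
  t**3 - 5t**2 + 8t - 4 = (-(1/63)t + 29/441)(-63t**2 + 54t + 144) + ((330/49)t - 660/49)
  -63t**2 + 54t + 144 = (-(1029/110)t - 588/55)((330/49)t - 660/49) + (0)
Last nonzero remainder: (330/49)t - 660/49. Dividing through by 330/49 gives the monic gcd t - 2.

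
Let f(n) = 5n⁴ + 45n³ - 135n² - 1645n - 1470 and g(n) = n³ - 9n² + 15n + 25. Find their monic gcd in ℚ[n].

Repeated division with remainder:
  5n⁴ + 45n³ - 135n² - 1645n - 1470 = (5n + 90)(n³ - 9n² + 15n + 25) + (600n² - 3120n - 3720)
  n³ - 9n² + 15n + 25 = ((1/600)n - 19/3000)(600n² - 3120n - 3720) + ((36/25)n + 36/25)
  600n² - 3120n - 3720 = ((1250/3)n - 7750/3)((36/25)n + 36/25) + (0)
Last nonzero remainder: (36/25)n + 36/25. Dividing through by 36/25 gives the monic gcd n + 1.

n + 1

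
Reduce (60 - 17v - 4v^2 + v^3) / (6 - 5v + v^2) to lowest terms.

Euclidean algorithm in ℚ[v]:
  v^3 - 4v^2 - 17v + 60 = (v + 1)(v^2 - 5v + 6) + (-18v + 54)
  v^2 - 5v + 6 = (-(1/18)v + 1/9)(-18v + 54) + (0)
Last nonzero remainder: -18v + 54. Dividing through by -18 gives the monic gcd v - 3.
Cancel v - 3 from numerator and denominator to get the reduced form.

(-20 - v + v^2)/(-2 + v)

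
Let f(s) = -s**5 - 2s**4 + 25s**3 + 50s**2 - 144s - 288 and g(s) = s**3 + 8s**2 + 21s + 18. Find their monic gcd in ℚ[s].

s**2 + 5s + 6

By polynomial division,
  -s**5 - 2s**4 + 25s**3 + 50s**2 - 144s - 288 = (-s**2 + 6s - 2)(s**3 + 8s**2 + 21s + 18) + (-42s**2 - 210s - 252)
  s**3 + 8s**2 + 21s + 18 = (-(1/42)s - 1/14)(-42s**2 - 210s - 252) + (0)
Last nonzero remainder: -42s**2 - 210s - 252. Dividing through by -42 gives the monic gcd s**2 + 5s + 6.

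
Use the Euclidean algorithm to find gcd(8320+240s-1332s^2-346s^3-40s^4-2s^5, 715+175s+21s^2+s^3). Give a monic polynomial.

Euclidean algorithm in ℚ[s]:
  -2s^5-40s^4-346s^3-1332s^2+240s+8320 = (-2s^2+2s-38)(s^3+21s^2+175s+715) + (546s^2+5460s+35490)
  s^3+21s^2+175s+715 = ((1/546)s+11/546)(546s^2+5460s+35490) + (0)
Last nonzero remainder: 546s^2+5460s+35490. Dividing through by 546 gives the monic gcd s^2+10s+65.

65+10s+s^2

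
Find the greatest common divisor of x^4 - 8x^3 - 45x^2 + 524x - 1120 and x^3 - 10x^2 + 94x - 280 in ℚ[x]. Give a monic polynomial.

Apply the Euclidean algorithm:
  x^4 - 8x^3 - 45x^2 + 524x - 1120 = (x + 2)(x^3 - 10x^2 + 94x - 280) + (-119x^2 + 616x - 560)
  x^3 - 10x^2 + 94x - 280 = (-(1/119)x + 82/2023)(-119x^2 + 616x - 560) + ((18590/289)x - 74360/289)
  -119x^2 + 616x - 560 = (-(34391/18590)x + 4046/1859)((18590/289)x - 74360/289) + (0)
Last nonzero remainder: (18590/289)x - 74360/289. Dividing through by 18590/289 gives the monic gcd x - 4.

x - 4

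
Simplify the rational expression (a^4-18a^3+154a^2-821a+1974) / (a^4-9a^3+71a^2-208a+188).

Repeated division with remainder:
  a^4-18a^3+154a^2-821a+1974 = (a^4-9a^3+71a^2-208a+188) + (-9a^3+83a^2-613a+1786)
  a^4-9a^3+71a^2-208a+188 = (-(1/9)a-2/81)(-9a^3+83a^2-613a+1786) + ((400/81)a^2-(2000/81)a+18800/81)
  -9a^3+83a^2-613a+1786 = (-(729/400)a+1539/200)((400/81)a^2-(2000/81)a+18800/81) + (0)
Last nonzero remainder: (400/81)a^2-(2000/81)a+18800/81. Dividing through by 400/81 gives the monic gcd a^2-5a+47.
Cancel a^2-5a+47 from numerator and denominator to get the reduced form.

(a^2-13a+42)/(a^2-4a+4)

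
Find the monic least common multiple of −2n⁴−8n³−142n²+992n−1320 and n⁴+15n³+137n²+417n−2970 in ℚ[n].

Apply the Euclidean algorithm:
  −2n⁴−8n³−142n²+992n−1320 = (−2)(n⁴+15n³+137n²+417n−2970) + (22n³+132n²+1826n−7260)
  n⁴+15n³+137n²+417n−2970 = ((1/22)n+9/22)(22n³+132n²+1826n−7260) + (0)
Last nonzero remainder: 22n³+132n²+1826n−7260. Dividing through by 22 gives the monic gcd n³+6n²+83n−330.
Then lcm(f, g) = f·g / gcd(f, g); expanding and making the result monic gives the answer.

n⁵+13n⁴+107n³+143n²−3804n+5940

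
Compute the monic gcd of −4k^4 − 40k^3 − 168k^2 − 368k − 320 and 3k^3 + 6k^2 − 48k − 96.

Apply the Euclidean algorithm:
  −4k^4 − 40k^3 − 168k^2 − 368k − 320 = (−(4/3)k − 32/3)(3k^3 + 6k^2 − 48k − 96) + (−168k^2 − 1008k − 1344)
  3k^3 + 6k^2 − 48k − 96 = (−(1/56)k + 1/14)(−168k^2 − 1008k − 1344) + (0)
Last nonzero remainder: −168k^2 − 1008k − 1344. Dividing through by −168 gives the monic gcd k^2 + 6k + 8.

k^2 + 6k + 8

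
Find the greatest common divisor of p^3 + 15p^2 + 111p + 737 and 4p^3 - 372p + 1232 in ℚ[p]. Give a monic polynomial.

p + 11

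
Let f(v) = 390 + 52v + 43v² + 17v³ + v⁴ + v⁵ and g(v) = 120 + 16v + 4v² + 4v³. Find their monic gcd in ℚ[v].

Repeated division with remainder:
  v⁵ + v⁴ + 17v³ + 43v² + 52v + 390 = ((1/4)v² + 13/4)(4v³ + 4v² + 16v + 120) + (0)
Last nonzero remainder: 4v³ + 4v² + 16v + 120. Dividing through by 4 gives the monic gcd v³ + v² + 4v + 30.

30 + 4v + v² + v³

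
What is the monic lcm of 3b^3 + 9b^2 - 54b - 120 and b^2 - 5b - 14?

b^4 - 4b^3 - 39b^2 + 86b + 280

Apply the Euclidean algorithm:
  3b^3 + 9b^2 - 54b - 120 = (3b + 24)(b^2 - 5b - 14) + (108b + 216)
  b^2 - 5b - 14 = ((1/108)b - 7/108)(108b + 216) + (0)
Last nonzero remainder: 108b + 216. Dividing through by 108 gives the monic gcd b + 2.
Then lcm(f, g) = f·g / gcd(f, g); expanding and making the result monic gives the answer.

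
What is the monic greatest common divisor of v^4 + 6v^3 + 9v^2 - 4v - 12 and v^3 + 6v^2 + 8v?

v + 2

Euclidean algorithm in ℚ[v]:
  v^4 + 6v^3 + 9v^2 - 4v - 12 = (v)(v^3 + 6v^2 + 8v) + (v^2 - 4v - 12)
  v^3 + 6v^2 + 8v = (v + 10)(v^2 - 4v - 12) + (60v + 120)
  v^2 - 4v - 12 = ((1/60)v - 1/10)(60v + 120) + (0)
Last nonzero remainder: 60v + 120. Dividing through by 60 gives the monic gcd v + 2.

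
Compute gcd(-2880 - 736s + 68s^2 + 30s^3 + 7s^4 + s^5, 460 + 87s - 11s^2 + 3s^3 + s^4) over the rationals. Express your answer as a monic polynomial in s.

20 + 9s + s^2

Euclidean algorithm in ℚ[s]:
  s^5 + 7s^4 + 30s^3 + 68s^2 - 736s - 2880 = (s + 4)(s^4 + 3s^3 - 11s^2 + 87s + 460) + (29s^3 + 25s^2 - 1544s - 4720)
  s^4 + 3s^3 - 11s^2 + 87s + 460 = ((1/29)s + 62/841)(29s^3 + 25s^2 - 1544s - 4720) + ((33975/841)s^2 + (305775/841)s + 679500/841)
  29s^3 + 25s^2 - 1544s - 4720 = ((24389/33975)s - 198476/33975)((33975/841)s^2 + (305775/841)s + 679500/841) + (0)
Last nonzero remainder: (33975/841)s^2 + (305775/841)s + 679500/841. Dividing through by 33975/841 gives the monic gcd s^2 + 9s + 20.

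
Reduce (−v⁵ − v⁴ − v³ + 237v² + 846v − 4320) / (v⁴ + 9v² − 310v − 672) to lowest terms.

(−v³ + 4v² + 27v − 90)/(v² − 5v − 14)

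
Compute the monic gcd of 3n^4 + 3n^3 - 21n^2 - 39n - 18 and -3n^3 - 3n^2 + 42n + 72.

Euclidean algorithm in ℚ[n]:
  3n^4 + 3n^3 - 21n^2 - 39n - 18 = (-n)(-3n^3 - 3n^2 + 42n + 72) + (21n^2 + 33n - 18)
  -3n^3 - 3n^2 + 42n + 72 = (-(1/7)n + 4/49)(21n^2 + 33n - 18) + ((1800/49)n + 3600/49)
  21n^2 + 33n - 18 = ((343/600)n - 49/200)((1800/49)n + 3600/49) + (0)
Last nonzero remainder: (1800/49)n + 3600/49. Dividing through by 1800/49 gives the monic gcd n + 2.

n + 2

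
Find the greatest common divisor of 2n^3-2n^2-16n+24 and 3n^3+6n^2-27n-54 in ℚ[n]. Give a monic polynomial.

n+3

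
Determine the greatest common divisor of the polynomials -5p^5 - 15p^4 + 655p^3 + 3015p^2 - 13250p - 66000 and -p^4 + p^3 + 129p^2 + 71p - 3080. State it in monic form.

By polynomial division,
  -5p^5 - 15p^4 + 655p^3 + 3015p^2 - 13250p - 66000 = (5p + 20)(-p^4 + p^3 + 129p^2 + 71p - 3080) + (-10p^3 + 80p^2 + 730p - 4400)
  -p^4 + p^3 + 129p^2 + 71p - 3080 = ((1/10)p + 7/10)(-10p^3 + 80p^2 + 730p - 4400) + (0)
Last nonzero remainder: -10p^3 + 80p^2 + 730p - 4400. Dividing through by -10 gives the monic gcd p^3 - 8p^2 - 73p + 440.

p^3 - 8p^2 - 73p + 440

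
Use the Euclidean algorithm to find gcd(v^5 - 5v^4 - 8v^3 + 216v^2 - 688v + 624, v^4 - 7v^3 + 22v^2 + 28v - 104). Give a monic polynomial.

Apply the Euclidean algorithm:
  v^5 - 5v^4 - 8v^3 + 216v^2 - 688v + 624 = (v + 2)(v^4 - 7v^3 + 22v^2 + 28v - 104) + (-16v^3 + 144v^2 - 640v + 832)
  v^4 - 7v^3 + 22v^2 + 28v - 104 = (-(1/16)v - 1/8)(-16v^3 + 144v^2 - 640v + 832) + (0)
Last nonzero remainder: -16v^3 + 144v^2 - 640v + 832. Dividing through by -16 gives the monic gcd v^3 - 9v^2 + 40v - 52.

v^3 - 9v^2 + 40v - 52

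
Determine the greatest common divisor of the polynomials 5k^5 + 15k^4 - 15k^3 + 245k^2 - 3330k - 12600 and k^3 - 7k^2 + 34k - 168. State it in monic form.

k^2 - k + 28

Euclidean algorithm in ℚ[k]:
  5k^5 + 15k^4 - 15k^3 + 245k^2 - 3330k - 12600 = (5k^2 + 50k + 165)(k^3 - 7k^2 + 34k - 168) + (540k^2 - 540k + 15120)
  k^3 - 7k^2 + 34k - 168 = ((1/540)k - 1/90)(540k^2 - 540k + 15120) + (0)
Last nonzero remainder: 540k^2 - 540k + 15120. Dividing through by 540 gives the monic gcd k^2 - k + 28.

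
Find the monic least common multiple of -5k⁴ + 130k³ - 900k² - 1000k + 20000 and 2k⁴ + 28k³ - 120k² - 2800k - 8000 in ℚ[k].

Apply the Euclidean algorithm:
  -5k⁴ + 130k³ - 900k² - 1000k + 20000 = (-5/2)(2k⁴ + 28k³ - 120k² - 2800k - 8000) + (200k³ - 1200k² - 8000k)
  2k⁴ + 28k³ - 120k² - 2800k - 8000 = ((1/100)k + 1/5)(200k³ - 1200k² - 8000k) + (200k² - 1200k - 8000)
  200k³ - 1200k² - 8000k = (k)(200k² - 1200k - 8000) + (0)
Last nonzero remainder: 200k² - 1200k - 8000. Dividing through by 200 gives the monic gcd k² - 6k - 40.
Then lcm(f, g) = f·g / gcd(f, g); expanding and making the result monic gives the answer.

k⁶ - 6k⁵ - 240k⁴ + 1200k³ + 18000k² - 60000k - 400000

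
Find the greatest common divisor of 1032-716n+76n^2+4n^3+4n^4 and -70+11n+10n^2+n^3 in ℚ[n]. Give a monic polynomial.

-2+n

By polynomial division,
  4n^4+4n^3+76n^2-716n+1032 = (4n-36)(n^3+10n^2+11n-70) + (392n^2-40n-1488)
  n^3+10n^2+11n-70 = ((1/392)n+495/19208)(392n^2-40n-1488) + ((38000/2401)n-76000/2401)
  392n^2-40n-1488 = ((117649/4750)n+223293/4750)((38000/2401)n-76000/2401) + (0)
Last nonzero remainder: (38000/2401)n-76000/2401. Dividing through by 38000/2401 gives the monic gcd n-2.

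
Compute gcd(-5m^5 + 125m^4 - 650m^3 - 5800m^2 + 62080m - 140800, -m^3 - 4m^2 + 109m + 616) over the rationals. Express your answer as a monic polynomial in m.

Repeated division with remainder:
  -5m^5 + 125m^4 - 650m^3 - 5800m^2 + 62080m - 140800 = (5m^2 - 145m + 1775)(-m^3 - 4m^2 + 109m + 616) + (14025m^2 - 42075m - 1234200)
  -m^3 - 4m^2 + 109m + 616 = (-(1/14025)m - 7/14025)(14025m^2 - 42075m - 1234200) + (0)
Last nonzero remainder: 14025m^2 - 42075m - 1234200. Dividing through by 14025 gives the monic gcd m^2 - 3m - 88.

m^2 - 3m - 88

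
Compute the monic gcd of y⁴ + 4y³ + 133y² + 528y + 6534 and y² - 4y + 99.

y² - 4y + 99

Apply the Euclidean algorithm:
  y⁴ + 4y³ + 133y² + 528y + 6534 = (y² + 8y + 66)(y² - 4y + 99) + (0)
The last nonzero remainder y² - 4y + 99 is already monic.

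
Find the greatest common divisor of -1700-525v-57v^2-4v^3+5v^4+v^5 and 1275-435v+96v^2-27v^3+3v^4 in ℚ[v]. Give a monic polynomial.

-85+12v-4v^2+v^3

Repeated division with remainder:
  v^5+5v^4-4v^3-57v^2-525v-1700 = ((1/3)v+14/3)(3v^4-27v^3+96v^2-435v+1275) + (90v^3-360v^2+1080v-7650)
  3v^4-27v^3+96v^2-435v+1275 = ((1/30)v-1/6)(90v^3-360v^2+1080v-7650) + (0)
Last nonzero remainder: 90v^3-360v^2+1080v-7650. Dividing through by 90 gives the monic gcd v^3-4v^2+12v-85.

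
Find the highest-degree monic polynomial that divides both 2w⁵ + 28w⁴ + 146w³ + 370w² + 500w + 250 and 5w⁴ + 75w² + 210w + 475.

Euclidean algorithm in ℚ[w]:
  2w⁵ + 28w⁴ + 146w³ + 370w² + 500w + 250 = ((2/5)w + 28/5)(5w⁴ + 75w² + 210w + 475) + (116w³ - 134w² - 866w - 2410)
  5w⁴ + 75w² + 210w + 475 = ((5/116)w + 335/6728)(116w³ - 134w² - 866w - 2410) + ((400315/3364)w² + (1200945/3364)w + 2001575/3364)
  116w³ - 134w² - 866w - 2410 = ((390224/400315)w - 1621448/400315)((400315/3364)w² + (1200945/3364)w + 2001575/3364) + (0)
Last nonzero remainder: (400315/3364)w² + (1200945/3364)w + 2001575/3364. Dividing through by 400315/3364 gives the monic gcd w² + 3w + 5.

w² + 3w + 5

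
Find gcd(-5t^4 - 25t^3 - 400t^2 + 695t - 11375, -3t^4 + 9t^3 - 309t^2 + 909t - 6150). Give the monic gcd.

Euclidean algorithm in ℚ[t]:
  -5t^4 - 25t^3 - 400t^2 + 695t - 11375 = (5/3)(-3t^4 + 9t^3 - 309t^2 + 909t - 6150) + (-40t^3 + 115t^2 - 820t - 1125)
  -3t^4 + 9t^3 - 309t^2 + 909t - 6150 = ((3/40)t - 3/320)(-40t^3 + 115t^2 - 820t - 1125) + (-(15771/64)t^2 + (15771/16)t - 394275/64)
  -40t^3 + 115t^2 - 820t - 1125 = ((2560/15771)t + 960/5257)(-(15771/64)t^2 + (15771/16)t - 394275/64) + (0)
Last nonzero remainder: -(15771/64)t^2 + (15771/16)t - 394275/64. Dividing through by -15771/64 gives the monic gcd t^2 - 4t + 25.

t^2 - 4t + 25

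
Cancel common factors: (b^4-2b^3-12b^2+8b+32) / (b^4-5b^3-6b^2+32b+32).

(b^2-4)/(b^2-3b-4)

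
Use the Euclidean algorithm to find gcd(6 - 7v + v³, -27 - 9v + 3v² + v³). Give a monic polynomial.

Repeated division with remainder:
  v³ - 7v + 6 = (v³ + 3v² - 9v - 27) + (-3v² + 2v + 33)
  v³ + 3v² - 9v - 27 = (-(1/3)v - 11/9)(-3v² + 2v + 33) + ((40/9)v + 40/3)
  -3v² + 2v + 33 = (-(27/40)v + 99/40)((40/9)v + 40/3) + (0)
Last nonzero remainder: (40/9)v + 40/3. Dividing through by 40/9 gives the monic gcd v + 3.

3 + v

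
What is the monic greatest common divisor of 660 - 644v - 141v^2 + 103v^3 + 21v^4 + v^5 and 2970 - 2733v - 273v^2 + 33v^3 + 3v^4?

-110 + 89v + 20v^2 + v^3

By polynomial division,
  v^5 + 21v^4 + 103v^3 - 141v^2 - 644v + 660 = ((1/3)v + 10/3)(3v^4 + 33v^3 - 273v^2 - 2733v + 2970) + (84v^3 + 1680v^2 + 7476v - 9240)
  3v^4 + 33v^3 - 273v^2 - 2733v + 2970 = ((1/28)v - 9/28)(84v^3 + 1680v^2 + 7476v - 9240) + (0)
Last nonzero remainder: 84v^3 + 1680v^2 + 7476v - 9240. Dividing through by 84 gives the monic gcd v^3 + 20v^2 + 89v - 110.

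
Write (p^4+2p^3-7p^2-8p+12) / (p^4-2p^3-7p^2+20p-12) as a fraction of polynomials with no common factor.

Apply the Euclidean algorithm:
  p^4+2p^3-7p^2-8p+12 = (p^4-2p^3-7p^2+20p-12) + (4p^3-28p+24)
  p^4-2p^3-7p^2+20p-12 = ((1/4)p-1/2)(4p^3-28p+24) + (0)
Last nonzero remainder: 4p^3-28p+24. Dividing through by 4 gives the monic gcd p^3-7p+6.
Cancel p^3-7p+6 from numerator and denominator to get the reduced form.

(p+2)/(p-2)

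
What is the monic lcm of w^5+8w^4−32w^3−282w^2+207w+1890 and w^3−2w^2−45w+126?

Apply the Euclidean algorithm:
  w^5+8w^4−32w^3−282w^2+207w+1890 = (w^2+10w+33)(w^3−2w^2−45w+126) + (108w^2+432w−2268)
  w^3−2w^2−45w+126 = ((1/108)w−1/18)(108w^2+432w−2268) + (0)
Last nonzero remainder: 108w^2+432w−2268. Dividing through by 108 gives the monic gcd w^2+4w−21.
Then lcm(f, g) = f·g / gcd(f, g); expanding and making the result monic gives the answer.

w^6+2w^5−80w^4−90w^3+1899w^2+648w−11340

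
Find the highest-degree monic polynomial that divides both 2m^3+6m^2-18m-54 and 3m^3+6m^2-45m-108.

Apply the Euclidean algorithm:
  2m^3+6m^2-18m-54 = (2/3)(3m^3+6m^2-45m-108) + (2m^2+12m+18)
  3m^3+6m^2-45m-108 = ((3/2)m-6)(2m^2+12m+18) + (0)
Last nonzero remainder: 2m^2+12m+18. Dividing through by 2 gives the monic gcd m^2+6m+9.

m^2+6m+9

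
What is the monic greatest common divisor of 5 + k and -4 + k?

Apply the Euclidean algorithm:
  k + 5 = (k - 4) + (9)
  k - 4 = ((1/9)k - 4/9)(9) + (0)
The last nonzero remainder is the constant 9, so the polynomials are coprime and gcd = 1.

1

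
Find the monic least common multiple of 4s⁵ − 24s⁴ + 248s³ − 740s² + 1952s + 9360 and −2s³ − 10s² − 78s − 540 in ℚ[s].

s⁶ + 26s⁴ + 187s³ − 622s² + 5268s + 14040

By polynomial division,
  4s⁵ − 24s⁴ + 248s³ − 740s² + 1952s + 9360 = (−2s² + 22s − 156)(−2s³ − 10s² − 78s − 540) + (−1664s² + 1664s − 74880)
  −2s³ − 10s² − 78s − 540 = ((1/832)s + 3/416)(−1664s² + 1664s − 74880) + (0)
Last nonzero remainder: −1664s² + 1664s − 74880. Dividing through by −1664 gives the monic gcd s² − s + 45.
Then lcm(f, g) = f·g / gcd(f, g); expanding and making the result monic gives the answer.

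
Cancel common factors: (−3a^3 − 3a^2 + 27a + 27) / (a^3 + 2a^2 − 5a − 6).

By polynomial division,
  −3a^3 − 3a^2 + 27a + 27 = (−3)(a^3 + 2a^2 − 5a − 6) + (3a^2 + 12a + 9)
  a^3 + 2a^2 − 5a − 6 = ((1/3)a − 2/3)(3a^2 + 12a + 9) + (0)
Last nonzero remainder: 3a^2 + 12a + 9. Dividing through by 3 gives the monic gcd a^2 + 4a + 3.
Cancel a^2 + 4a + 3 from numerator and denominator to get the reduced form.

(−3a + 9)/(a − 2)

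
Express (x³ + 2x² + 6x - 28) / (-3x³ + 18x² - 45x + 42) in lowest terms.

Euclidean algorithm in ℚ[x]:
  x³ + 2x² + 6x - 28 = (-1/3)(-3x³ + 18x² - 45x + 42) + (8x² - 9x - 14)
  -3x³ + 18x² - 45x + 42 = (-(3/8)x + 117/64)(8x² - 9x - 14) + (-(2163/64)x + 2163/32)
  8x² - 9x - 14 = (-(512/2163)x - 64/309)(-(2163/64)x + 2163/32) + (0)
Last nonzero remainder: -(2163/64)x + 2163/32. Dividing through by -2163/64 gives the monic gcd x - 2.
Cancel x - 2 from numerator and denominator to get the reduced form.

(-x² - 4x - 14)/(3x² - 12x + 21)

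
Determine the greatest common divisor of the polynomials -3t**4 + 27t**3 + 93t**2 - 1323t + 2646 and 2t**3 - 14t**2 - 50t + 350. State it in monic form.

Euclidean algorithm in ℚ[t]:
  -3t**4 + 27t**3 + 93t**2 - 1323t + 2646 = (-(3/2)t + 3)(2t**3 - 14t**2 - 50t + 350) + (60t**2 - 648t + 1596)
  2t**3 - 14t**2 - 50t + 350 = ((1/30)t + 19/150)(60t**2 - 648t + 1596) + (-(528/25)t + 3696/25)
  60t**2 - 648t + 1596 = (-(125/44)t + 475/44)(-(528/25)t + 3696/25) + (0)
Last nonzero remainder: -(528/25)t + 3696/25. Dividing through by -528/25 gives the monic gcd t - 7.

t - 7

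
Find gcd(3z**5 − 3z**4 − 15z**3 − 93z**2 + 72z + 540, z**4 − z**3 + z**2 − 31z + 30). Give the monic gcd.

By polynomial division,
  3z**5 − 3z**4 − 15z**3 − 93z**2 + 72z + 540 = (3z)(z**4 − z**3 + z**2 − 31z + 30) + (−18z**3 − 18z + 540)
  z**4 − z**3 + z**2 − 31z + 30 = (−(1/18)z + 1/18)(−18z**3 − 18z + 540) + (0)
Last nonzero remainder: −18z**3 − 18z + 540. Dividing through by −18 gives the monic gcd z**3 + z − 30.

z**3 + z − 30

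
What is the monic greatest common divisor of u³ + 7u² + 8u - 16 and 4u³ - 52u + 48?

u² + 3u - 4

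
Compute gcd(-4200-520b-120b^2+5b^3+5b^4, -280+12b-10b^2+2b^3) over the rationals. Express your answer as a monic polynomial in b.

-140+6b-5b^2+b^3

Repeated division with remainder:
  5b^4+5b^3-120b^2-520b-4200 = ((5/2)b+15)(2b^3-10b^2+12b-280) + (0)
Last nonzero remainder: 2b^3-10b^2+12b-280. Dividing through by 2 gives the monic gcd b^3-5b^2+6b-140.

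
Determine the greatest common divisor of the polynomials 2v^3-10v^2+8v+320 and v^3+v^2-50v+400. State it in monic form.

Euclidean algorithm in ℚ[v]:
  2v^3-10v^2+8v+320 = (2)(v^3+v^2-50v+400) + (-12v^2+108v-480)
  v^3+v^2-50v+400 = (-(1/12)v-5/6)(-12v^2+108v-480) + (0)
Last nonzero remainder: -12v^2+108v-480. Dividing through by -12 gives the monic gcd v^2-9v+40.

v^2-9v+40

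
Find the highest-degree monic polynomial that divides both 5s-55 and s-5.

1

Euclidean algorithm in ℚ[s]:
  5s-55 = (5)(s-5) + (-30)
  s-5 = (-(1/30)s+1/6)(-30) + (0)
The last nonzero remainder is the constant -30, so the polynomials are coprime and gcd = 1.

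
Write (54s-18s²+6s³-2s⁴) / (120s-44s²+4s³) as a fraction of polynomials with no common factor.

Repeated division with remainder:
  -2s⁴+6s³-18s²+54s = (-(1/2)s-4)(4s³-44s²+120s) + (-134s²+534s)
  4s³-44s²+120s = (-(2/67)s+940/4489)(-134s²+534s) + ((36720/4489)s)
  -134s²+534s = (-(300763/18360)s+399521/6120)((36720/4489)s) + (0)
Last nonzero remainder: (36720/4489)s. Dividing through by 36720/4489 gives the monic gcd s.
Cancel s from numerator and denominator to get the reduced form.

(27-9s+3s²-s³)/(60-22s+2s²)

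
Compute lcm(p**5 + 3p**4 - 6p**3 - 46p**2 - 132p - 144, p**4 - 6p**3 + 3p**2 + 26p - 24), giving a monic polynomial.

Euclidean algorithm in ℚ[p]:
  p**5 + 3p**4 - 6p**3 - 46p**2 - 132p - 144 = (p + 9)(p**4 - 6p**3 + 3p**2 + 26p - 24) + (45p**3 - 99p**2 - 342p + 72)
  p**4 - 6p**3 + 3p**2 + 26p - 24 = ((1/45)p - 19/225)(45p**3 - 99p**2 - 342p + 72) + ((56/25)p**2 - (112/25)p - 448/25)
  45p**3 - 99p**2 - 342p + 72 = ((1125/56)p - 225/56)((56/25)p**2 - (112/25)p - 448/25) + (0)
Last nonzero remainder: (56/25)p**2 - (112/25)p - 448/25. Dividing through by 56/25 gives the monic gcd p**2 - 2p - 8.
Then lcm(f, g) = f·g / gcd(f, g); expanding and making the result monic gives the answer.

p**7 - p**6 - 15p**5 - 13p**4 + 34p**3 + 246p**2 + 180p - 432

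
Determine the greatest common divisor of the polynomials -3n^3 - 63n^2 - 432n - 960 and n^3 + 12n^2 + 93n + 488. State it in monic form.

n + 8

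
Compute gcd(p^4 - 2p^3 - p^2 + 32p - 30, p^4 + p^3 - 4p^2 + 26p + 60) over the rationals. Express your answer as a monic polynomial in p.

Repeated division with remainder:
  p^4 - 2p^3 - p^2 + 32p - 30 = (p^4 + p^3 - 4p^2 + 26p + 60) + (-3p^3 + 3p^2 + 6p - 90)
  p^4 + p^3 - 4p^2 + 26p + 60 = (-(1/3)p - 2/3)(-3p^3 + 3p^2 + 6p - 90) + (0)
Last nonzero remainder: -3p^3 + 3p^2 + 6p - 90. Dividing through by -3 gives the monic gcd p^3 - p^2 - 2p + 30.

p^3 - p^2 - 2p + 30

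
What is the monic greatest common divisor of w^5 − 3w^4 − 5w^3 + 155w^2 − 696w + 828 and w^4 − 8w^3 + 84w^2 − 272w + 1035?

w^2 − 4w + 23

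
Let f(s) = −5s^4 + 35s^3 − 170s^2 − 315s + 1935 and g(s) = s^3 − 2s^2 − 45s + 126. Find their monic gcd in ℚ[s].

s − 3

Euclidean algorithm in ℚ[s]:
  −5s^4 + 35s^3 − 170s^2 − 315s + 1935 = (−5s + 25)(s^3 − 2s^2 − 45s + 126) + (−345s^2 + 1440s − 1215)
  s^3 − 2s^2 − 45s + 126 = (−(1/345)s − 10/1587)(−345s^2 + 1440s − 1215) + (−(20868/529)s + 62604/529)
  −345s^2 + 1440s − 1215 = ((60835/6956)s − 71415/6956)(−(20868/529)s + 62604/529) + (0)
Last nonzero remainder: −(20868/529)s + 62604/529. Dividing through by −20868/529 gives the monic gcd s − 3.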